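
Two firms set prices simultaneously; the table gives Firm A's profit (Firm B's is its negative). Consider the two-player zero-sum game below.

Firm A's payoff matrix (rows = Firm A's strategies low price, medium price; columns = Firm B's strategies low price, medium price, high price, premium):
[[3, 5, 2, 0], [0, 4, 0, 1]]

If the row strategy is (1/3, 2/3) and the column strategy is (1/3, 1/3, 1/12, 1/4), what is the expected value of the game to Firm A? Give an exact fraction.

2

Against (1/3, 1/3, 1/12, 1/4), each row's expected payoff is low price: 17/6; medium price: 19/12.
Taking the (1/3, 2/3)-weighted average: (1/3)·(17/6) + (2/3)·(19/12) = 2.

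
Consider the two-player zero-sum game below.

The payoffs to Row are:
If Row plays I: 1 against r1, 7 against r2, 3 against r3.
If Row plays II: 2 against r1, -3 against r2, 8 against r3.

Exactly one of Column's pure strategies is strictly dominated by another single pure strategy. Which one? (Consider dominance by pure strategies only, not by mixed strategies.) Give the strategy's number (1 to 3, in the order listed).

3

Column prefers columns that give Row less. Compare r3 with r1: 1 < 3, 2 < 8.
So r1 strictly dominates r3 for Column; r3 is strictly dominated.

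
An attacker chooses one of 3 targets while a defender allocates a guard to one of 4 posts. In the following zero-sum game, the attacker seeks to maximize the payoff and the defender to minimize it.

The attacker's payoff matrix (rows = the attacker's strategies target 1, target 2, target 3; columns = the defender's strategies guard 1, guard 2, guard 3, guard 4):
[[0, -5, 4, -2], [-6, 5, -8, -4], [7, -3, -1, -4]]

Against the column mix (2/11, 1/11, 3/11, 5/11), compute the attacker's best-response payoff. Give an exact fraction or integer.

target 1: (0)·(2/11) + (-5)·(1/11) + (4)·(3/11) + (-2)·(5/11) = -3/11.
target 2: (-6)·(2/11) + (5)·(1/11) + (-8)·(3/11) + (-4)·(5/11) = -51/11.
target 3: (7)·(2/11) + (-3)·(1/11) + (-1)·(3/11) + (-4)·(5/11) = -12/11.
The best pure response is target 1 with expected payoff -3/11.

-3/11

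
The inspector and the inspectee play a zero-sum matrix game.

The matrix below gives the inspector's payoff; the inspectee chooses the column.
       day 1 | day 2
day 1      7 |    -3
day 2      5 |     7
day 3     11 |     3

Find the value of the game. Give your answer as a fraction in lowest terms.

Row day 1 is strictly dominated by row day 3, so the inspector never plays it.
The remaining 2×2 game on (day 2, day 3) × (day 1, day 2) has no saddle point. Let the inspector play day 2 with probability p; indifference gives 5p + 11(1−p) = 7p + 3(1−p), so p = 4/5.
Similarly the inspectee's optimal q on day 1 is 2/5, and the value is 5·(2/5) + (7)·(3/5) = 31/5.

31/5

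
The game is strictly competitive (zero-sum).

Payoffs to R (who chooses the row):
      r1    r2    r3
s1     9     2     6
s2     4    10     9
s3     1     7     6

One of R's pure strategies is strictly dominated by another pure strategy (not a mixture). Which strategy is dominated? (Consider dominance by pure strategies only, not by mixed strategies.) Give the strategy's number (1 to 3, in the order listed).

3

Compare s3 with s2: 4 > 1, 10 > 7, 9 > 6.
So s2 strictly dominates s3 for R; s3 is strictly dominated.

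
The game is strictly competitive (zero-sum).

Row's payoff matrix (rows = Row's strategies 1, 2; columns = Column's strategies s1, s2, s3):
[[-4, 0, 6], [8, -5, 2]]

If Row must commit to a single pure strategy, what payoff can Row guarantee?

The worst-case payoff for each row is 1: -4, 2: -5.
The best of these is -4.

-4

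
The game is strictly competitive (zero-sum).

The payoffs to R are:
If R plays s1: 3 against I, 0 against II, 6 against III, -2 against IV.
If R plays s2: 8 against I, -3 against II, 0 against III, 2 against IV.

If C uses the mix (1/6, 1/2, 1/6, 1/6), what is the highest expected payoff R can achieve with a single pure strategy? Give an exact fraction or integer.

s1: (3)·(1/6) + (0)·(1/2) + (6)·(1/6) + (-2)·(1/6) = 7/6.
s2: (8)·(1/6) + (-3)·(1/2) + (0)·(1/6) + (2)·(1/6) = 1/6.
The best pure response is s1 with expected payoff 7/6.

7/6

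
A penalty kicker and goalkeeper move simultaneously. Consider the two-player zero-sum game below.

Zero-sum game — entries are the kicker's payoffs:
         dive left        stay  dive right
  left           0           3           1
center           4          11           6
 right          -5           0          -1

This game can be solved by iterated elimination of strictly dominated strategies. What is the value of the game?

4

Column stay is strictly dominated by dive left for the goalkeeper (0<3, 4<11, -5<0); eliminate stay.
Row left is strictly dominated by row center (4>0, 6>1); eliminate left.
Row right is strictly dominated by row center (4>-5, 6>-1); eliminate right.
Column dive right is strictly dominated by dive left for the goalkeeper (4<6); eliminate dive right.
Only (center, dive left) remains, with payoff 4.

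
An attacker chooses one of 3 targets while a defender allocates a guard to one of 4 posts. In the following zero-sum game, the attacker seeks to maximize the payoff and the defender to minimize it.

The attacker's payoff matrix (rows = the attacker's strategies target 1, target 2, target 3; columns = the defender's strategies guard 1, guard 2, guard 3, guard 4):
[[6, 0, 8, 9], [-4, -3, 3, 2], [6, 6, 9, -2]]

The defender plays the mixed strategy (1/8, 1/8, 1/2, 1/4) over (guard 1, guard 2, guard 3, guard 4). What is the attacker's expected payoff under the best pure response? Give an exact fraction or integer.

7

target 1: (6)·(1/8) + (0)·(1/8) + (8)·(1/2) + (9)·(1/4) = 7.
target 2: (-4)·(1/8) + (-3)·(1/8) + (3)·(1/2) + (2)·(1/4) = 9/8.
target 3: (6)·(1/8) + (6)·(1/8) + (9)·(1/2) + (-2)·(1/4) = 11/2.
The best pure response is target 1 with expected payoff 7.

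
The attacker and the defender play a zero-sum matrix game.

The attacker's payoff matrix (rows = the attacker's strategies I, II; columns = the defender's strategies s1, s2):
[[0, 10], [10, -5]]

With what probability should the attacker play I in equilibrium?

3/5

Row minima are 0 and -5, so the attacker's maximin is 0; column maxima are 10 and 10, so the defender's minimax is 10. These differ, so the equilibrium is in mixed strategies.
Let the attacker play I with probability p. The defender is indifferent when 10(1−p) = 10p − 5(1−p), giving p = 3/5.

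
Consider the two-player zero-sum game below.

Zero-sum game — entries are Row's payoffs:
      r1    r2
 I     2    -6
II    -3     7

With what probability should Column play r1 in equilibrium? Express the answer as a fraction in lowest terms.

Row minima are -6 and -3, so Row's maximin is -3; column maxima are 2 and 7, so Column's minimax is 2. These differ, so the equilibrium is in mixed strategies.
Let Column play r1 with probability q. Row is indifferent when 2q − 6(1−q) = −3q + 7(1−q), giving q = 13/18.

13/18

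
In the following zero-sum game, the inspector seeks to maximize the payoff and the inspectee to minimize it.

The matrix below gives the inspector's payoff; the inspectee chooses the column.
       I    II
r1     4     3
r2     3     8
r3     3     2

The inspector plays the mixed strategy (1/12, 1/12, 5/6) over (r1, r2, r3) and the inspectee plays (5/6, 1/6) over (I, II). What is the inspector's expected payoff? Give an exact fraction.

3

Against (5/6, 1/6), each row's expected payoff is r1: 23/6; r2: 23/6; r3: 17/6.
Taking the (1/12, 1/12, 5/6)-weighted average: (1/12)·(23/6) + (1/12)·(23/6) + (5/6)·(17/6) = 3.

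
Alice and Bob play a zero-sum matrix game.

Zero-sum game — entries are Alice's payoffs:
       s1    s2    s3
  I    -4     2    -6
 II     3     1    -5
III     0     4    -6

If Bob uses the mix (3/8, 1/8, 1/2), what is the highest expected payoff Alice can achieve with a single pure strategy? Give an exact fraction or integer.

I: (-4)·(3/8) + (2)·(1/8) + (-6)·(1/2) = -17/4.
II: (3)·(3/8) + (1)·(1/8) + (-5)·(1/2) = -5/4.
III: (0)·(3/8) + (4)·(1/8) + (-6)·(1/2) = -5/2.
The best pure response is II with expected payoff -5/4.

-5/4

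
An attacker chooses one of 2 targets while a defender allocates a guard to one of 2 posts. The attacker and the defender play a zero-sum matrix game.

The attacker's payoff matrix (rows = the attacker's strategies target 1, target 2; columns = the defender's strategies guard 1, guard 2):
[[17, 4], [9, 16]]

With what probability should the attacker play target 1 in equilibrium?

7/20

Row minima are 4 and 9, so the attacker's maximin is 9; column maxima are 17 and 16, so the defender's minimax is 16. These differ, so the equilibrium is in mixed strategies.
Let the attacker play target 1 with probability p. The defender is indifferent when 17p + 9(1−p) = 4p + 16(1−p), giving p = 7/20.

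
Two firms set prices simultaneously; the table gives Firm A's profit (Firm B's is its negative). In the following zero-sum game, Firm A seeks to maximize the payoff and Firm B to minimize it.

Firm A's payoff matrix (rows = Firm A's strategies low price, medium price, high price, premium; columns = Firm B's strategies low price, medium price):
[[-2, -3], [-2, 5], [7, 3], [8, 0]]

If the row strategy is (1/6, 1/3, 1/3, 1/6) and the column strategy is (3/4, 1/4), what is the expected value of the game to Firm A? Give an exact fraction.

Against (3/4, 1/4), each row's expected payoff is low price: -9/4; medium price: -1/4; high price: 6; premium: 6.
Taking the (1/6, 1/3, 1/3, 1/6)-weighted average: (1/6)·(-9/4) + (1/3)·(-1/4) + (1/3)·(6) + (1/6)·(6) = 61/24.

61/24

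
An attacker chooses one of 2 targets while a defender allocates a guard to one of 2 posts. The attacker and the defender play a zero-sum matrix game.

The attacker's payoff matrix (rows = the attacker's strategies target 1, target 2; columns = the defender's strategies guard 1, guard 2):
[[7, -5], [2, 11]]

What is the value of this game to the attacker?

29/7

Row minima are -5 and 2, so the attacker's maximin is 2; column maxima are 7 and 11, so the defender's minimax is 7. These differ, so the equilibrium is in mixed strategies.
Let the attacker play target 1 with probability p. The defender is indifferent when 7p + 2(1−p) = −5p + 11(1−p), giving p = 3/7.
Let the defender play guard 1 with probability q. The attacker is indifferent when 7q − 5(1−q) = 2q + 11(1−q), giving q = 16/21.
The value is 7·(16/21) + (-5)·(5/21) = 29/7.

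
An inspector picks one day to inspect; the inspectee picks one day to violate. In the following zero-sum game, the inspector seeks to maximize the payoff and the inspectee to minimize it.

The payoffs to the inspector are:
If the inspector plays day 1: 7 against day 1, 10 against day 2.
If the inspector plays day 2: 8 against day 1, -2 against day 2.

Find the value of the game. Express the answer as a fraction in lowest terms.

94/13

Row minima are 7 and -2, so the inspector's maximin is 7; column maxima are 8 and 10, so the inspectee's minimax is 8. These differ, so the equilibrium is in mixed strategies.
Let the inspector play day 1 with probability p. The inspectee is indifferent when 7p + 8(1−p) = 10p − 2(1−p), giving p = 10/13.
Let the inspectee play day 1 with probability q. The inspector is indifferent when 7q + 10(1−q) = 8q − 2(1−q), giving q = 12/13.
The value is 7·(12/13) + (10)·(1/13) = 94/13.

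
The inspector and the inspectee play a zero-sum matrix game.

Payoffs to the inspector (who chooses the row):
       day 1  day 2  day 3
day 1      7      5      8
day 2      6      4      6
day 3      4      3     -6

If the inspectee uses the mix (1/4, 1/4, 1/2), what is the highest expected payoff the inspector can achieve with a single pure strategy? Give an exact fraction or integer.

7

day 1: (7)·(1/4) + (5)·(1/4) + (8)·(1/2) = 7.
day 2: (6)·(1/4) + (4)·(1/4) + (6)·(1/2) = 11/2.
day 3: (4)·(1/4) + (3)·(1/4) + (-6)·(1/2) = -5/4.
The best pure response is day 1 with expected payoff 7.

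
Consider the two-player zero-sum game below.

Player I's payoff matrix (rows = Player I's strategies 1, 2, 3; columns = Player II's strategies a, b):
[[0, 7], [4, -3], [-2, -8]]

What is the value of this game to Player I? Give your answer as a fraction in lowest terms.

Row 3 is strictly dominated by row 2, so Player I never plays it.
The remaining 2×2 game on (1, 2) × (a, b) has no saddle point. Let Player I play 1 with probability p; indifference gives 4(1−p) = 7p − 3(1−p), so p = 1/2.
Similarly Player II's optimal q on a is 5/7, and the value is 0·(5/7) + (7)·(2/7) = 2.

2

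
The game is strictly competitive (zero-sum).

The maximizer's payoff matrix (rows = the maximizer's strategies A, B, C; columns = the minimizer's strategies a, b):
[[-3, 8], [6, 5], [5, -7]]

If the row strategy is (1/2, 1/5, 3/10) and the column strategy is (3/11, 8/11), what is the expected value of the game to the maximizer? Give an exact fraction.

Against (3/11, 8/11), each row's expected payoff is A: 5; B: 58/11; C: -41/11.
Taking the (1/2, 1/5, 3/10)-weighted average: (1/2)·(5) + (1/5)·(58/11) + (3/10)·(-41/11) = 134/55.

134/55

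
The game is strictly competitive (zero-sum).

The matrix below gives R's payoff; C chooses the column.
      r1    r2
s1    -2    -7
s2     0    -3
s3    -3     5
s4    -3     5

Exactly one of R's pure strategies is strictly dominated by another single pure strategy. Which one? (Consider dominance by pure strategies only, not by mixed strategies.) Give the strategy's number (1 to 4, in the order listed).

Compare s1 with s2: 0 > -2, -3 > -7.
So s2 strictly dominates s1 for R; s1 is strictly dominated.

1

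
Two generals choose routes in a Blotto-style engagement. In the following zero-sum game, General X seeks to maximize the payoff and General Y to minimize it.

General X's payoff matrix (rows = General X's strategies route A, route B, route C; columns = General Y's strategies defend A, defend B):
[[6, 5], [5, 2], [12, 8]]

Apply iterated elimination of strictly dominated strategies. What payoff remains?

Column defend A is strictly dominated by defend B for General Y (5<6, 2<5, 8<12); eliminate defend A.
Row route A is strictly dominated by row route C (8>5); eliminate route A.
Row route B is strictly dominated by row route C (8>2); eliminate route B.
Only (route C, defend B) remains, with payoff 8.

8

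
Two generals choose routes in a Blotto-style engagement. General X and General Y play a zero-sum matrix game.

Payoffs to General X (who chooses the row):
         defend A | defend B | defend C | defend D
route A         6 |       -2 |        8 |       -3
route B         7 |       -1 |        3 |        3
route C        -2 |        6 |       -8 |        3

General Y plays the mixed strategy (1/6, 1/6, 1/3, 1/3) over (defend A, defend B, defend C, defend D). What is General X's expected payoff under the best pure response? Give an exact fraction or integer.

3

route A: (6)·(1/6) + (-2)·(1/6) + (8)·(1/3) + (-3)·(1/3) = 7/3.
route B: (7)·(1/6) + (-1)·(1/6) + (3)·(1/3) + (3)·(1/3) = 3.
route C: (-2)·(1/6) + (6)·(1/6) + (-8)·(1/3) + (3)·(1/3) = -1.
The best pure response is route B with expected payoff 3.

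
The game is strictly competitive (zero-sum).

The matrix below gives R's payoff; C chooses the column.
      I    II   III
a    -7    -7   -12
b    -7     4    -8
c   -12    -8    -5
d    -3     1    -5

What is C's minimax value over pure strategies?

The worst case (largest entry) in each column is I: -3, II: 4, III: -5.
The best (smallest) of these is -5.

-5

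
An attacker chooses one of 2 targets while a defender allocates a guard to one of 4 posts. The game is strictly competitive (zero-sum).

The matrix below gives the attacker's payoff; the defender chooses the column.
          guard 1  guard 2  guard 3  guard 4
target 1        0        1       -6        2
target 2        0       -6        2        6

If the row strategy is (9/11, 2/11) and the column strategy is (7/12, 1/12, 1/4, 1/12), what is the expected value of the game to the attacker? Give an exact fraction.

-41/44

Against (7/12, 1/12, 1/4, 1/12), each row's expected payoff is target 1: -5/4; target 2: 1/2.
Taking the (9/11, 2/11)-weighted average: (9/11)·(-5/4) + (2/11)·(1/2) = -41/44.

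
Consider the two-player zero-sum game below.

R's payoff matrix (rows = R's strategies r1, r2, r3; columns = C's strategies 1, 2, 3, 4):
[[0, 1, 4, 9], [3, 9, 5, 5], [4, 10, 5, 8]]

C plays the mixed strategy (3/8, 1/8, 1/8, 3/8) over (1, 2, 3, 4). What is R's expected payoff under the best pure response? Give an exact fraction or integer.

51/8

r1: (0)·(3/8) + (1)·(1/8) + (4)·(1/8) + (9)·(3/8) = 4.
r2: (3)·(3/8) + (9)·(1/8) + (5)·(1/8) + (5)·(3/8) = 19/4.
r3: (4)·(3/8) + (10)·(1/8) + (5)·(1/8) + (8)·(3/8) = 51/8.
The best pure response is r3 with expected payoff 51/8.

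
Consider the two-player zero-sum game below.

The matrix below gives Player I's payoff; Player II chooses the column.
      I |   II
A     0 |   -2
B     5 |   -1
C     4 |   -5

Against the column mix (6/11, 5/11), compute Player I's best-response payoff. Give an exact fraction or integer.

A: (0)·(6/11) + (-2)·(5/11) = -10/11.
B: (5)·(6/11) + (-1)·(5/11) = 25/11.
C: (4)·(6/11) + (-5)·(5/11) = -1/11.
The best pure response is B with expected payoff 25/11.

25/11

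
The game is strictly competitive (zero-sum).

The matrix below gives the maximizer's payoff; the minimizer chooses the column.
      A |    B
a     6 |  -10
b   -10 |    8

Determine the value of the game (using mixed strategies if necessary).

Row minima are -10 and -10, so the maximizer's maximin is -10; column maxima are 6 and 8, so the minimizer's minimax is 6. These differ, so the equilibrium is in mixed strategies.
Let the maximizer play a with probability p. The minimizer is indifferent when 6p − 10(1−p) = −10p + 8(1−p), giving p = 9/17.
Let the minimizer play A with probability q. The maximizer is indifferent when 6q − 10(1−q) = −10q + 8(1−q), giving q = 9/17.
The value is 6·(9/17) + (-10)·(8/17) = -26/17.

-26/17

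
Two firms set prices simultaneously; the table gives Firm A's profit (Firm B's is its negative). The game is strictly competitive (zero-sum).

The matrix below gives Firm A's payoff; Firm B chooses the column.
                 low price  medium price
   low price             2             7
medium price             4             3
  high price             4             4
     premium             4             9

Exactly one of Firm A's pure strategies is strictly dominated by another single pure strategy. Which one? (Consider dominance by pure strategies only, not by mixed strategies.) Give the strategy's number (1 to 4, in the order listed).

1

Compare low price with premium: 4 > 2, 9 > 7.
So premium strictly dominates low price for Firm A; low price is strictly dominated.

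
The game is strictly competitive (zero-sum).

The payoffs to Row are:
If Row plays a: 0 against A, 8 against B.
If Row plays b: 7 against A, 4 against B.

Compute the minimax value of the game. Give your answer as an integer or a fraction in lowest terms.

Row minima are 0 and 4, so Row's maximin is 4; column maxima are 7 and 8, so Column's minimax is 7. These differ, so the equilibrium is in mixed strategies.
Let Row play a with probability p. Column is indifferent when 7(1−p) = 8p + 4(1−p), giving p = 3/11.
Let Column play A with probability q. Row is indifferent when 8(1−q) = 7q + 4(1−q), giving q = 4/11.
The value is 0·(4/11) + (8)·(7/11) = 56/11.

56/11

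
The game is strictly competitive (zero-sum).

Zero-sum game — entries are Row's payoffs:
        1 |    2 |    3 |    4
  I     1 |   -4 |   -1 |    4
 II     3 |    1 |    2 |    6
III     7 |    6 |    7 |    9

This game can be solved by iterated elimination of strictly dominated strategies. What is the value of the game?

6

Column 3 is strictly dominated by 2 for Column (-4<-1, 1<2, 6<7); eliminate 3.
Column 4 is strictly dominated by 1 for Column (1<4, 3<6, 7<9); eliminate 4.
Column 1 is strictly dominated by 2 for Column (-4<1, 1<3, 6<7); eliminate 1.
Row II is strictly dominated by row III (6>1); eliminate II.
Row I is strictly dominated by row III (6>-4); eliminate I.
Only (III, 2) remains, with payoff 6.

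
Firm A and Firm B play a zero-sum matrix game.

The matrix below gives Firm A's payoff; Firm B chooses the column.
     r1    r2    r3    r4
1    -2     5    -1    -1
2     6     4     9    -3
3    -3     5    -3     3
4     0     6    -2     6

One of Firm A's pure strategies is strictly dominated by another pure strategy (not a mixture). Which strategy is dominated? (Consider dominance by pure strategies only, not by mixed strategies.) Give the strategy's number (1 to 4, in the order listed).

3

Compare 3 with 4: 0 > -3, 6 > 5, -2 > -3, 6 > 3.
So 4 strictly dominates 3 for Firm A; 3 is strictly dominated.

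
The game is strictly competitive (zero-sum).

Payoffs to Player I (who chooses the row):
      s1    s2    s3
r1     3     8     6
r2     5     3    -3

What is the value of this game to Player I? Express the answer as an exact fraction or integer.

Column s2 is strictly dominated by s3 for Player II (it gives Player I more in every row).
The remaining 2×2 game on (r1, r2) × (s1, s3) has no saddle point. Let Player I play r1 with probability p; indifference gives 3p + 5(1−p) = 6p − 3(1−p), so p = 8/11.
Similarly Player II's optimal q on s1 is 9/11, and the value is 3·(9/11) + (6)·(2/11) = 39/11.

39/11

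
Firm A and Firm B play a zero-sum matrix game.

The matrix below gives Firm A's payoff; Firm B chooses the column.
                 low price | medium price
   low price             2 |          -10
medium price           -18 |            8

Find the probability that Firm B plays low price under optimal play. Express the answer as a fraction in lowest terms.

9/19

Row minima are -10 and -18, so Firm A's maximin is -10; column maxima are 2 and 8, so Firm B's minimax is 2. These differ, so the equilibrium is in mixed strategies.
Let Firm B play low price with probability q. Firm A is indifferent when 2q − 10(1−q) = −18q + 8(1−q), giving q = 9/19.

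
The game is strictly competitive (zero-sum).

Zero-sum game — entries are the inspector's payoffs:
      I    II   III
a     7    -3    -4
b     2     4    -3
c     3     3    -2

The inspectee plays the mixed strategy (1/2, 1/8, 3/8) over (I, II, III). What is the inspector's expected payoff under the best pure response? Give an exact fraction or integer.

13/8

a: (7)·(1/2) + (-3)·(1/8) + (-4)·(3/8) = 13/8.
b: (2)·(1/2) + (4)·(1/8) + (-3)·(3/8) = 3/8.
c: (3)·(1/2) + (3)·(1/8) + (-2)·(3/8) = 9/8.
The best pure response is a with expected payoff 13/8.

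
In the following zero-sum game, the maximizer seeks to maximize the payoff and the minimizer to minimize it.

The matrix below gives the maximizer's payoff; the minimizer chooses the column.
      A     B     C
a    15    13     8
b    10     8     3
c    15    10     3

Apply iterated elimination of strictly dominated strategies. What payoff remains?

Row b is strictly dominated by row a (15>10, 13>8, 8>3); eliminate b.
Column A is strictly dominated by B for the minimizer (13<15, 10<15); eliminate A.
Column B is strictly dominated by C for the minimizer (8<13, 3<10); eliminate B.
Row c is strictly dominated by row a (8>3); eliminate c.
Only (a, C) remains, with payoff 8.

8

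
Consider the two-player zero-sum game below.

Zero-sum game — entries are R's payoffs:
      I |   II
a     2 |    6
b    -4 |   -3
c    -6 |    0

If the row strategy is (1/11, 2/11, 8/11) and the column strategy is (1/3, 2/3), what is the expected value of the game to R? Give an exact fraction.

Against (1/3, 2/3), each row's expected payoff is a: 14/3; b: -10/3; c: -2.
Taking the (1/11, 2/11, 8/11)-weighted average: (1/11)·(14/3) + (2/11)·(-10/3) + (8/11)·(-2) = -18/11.

-18/11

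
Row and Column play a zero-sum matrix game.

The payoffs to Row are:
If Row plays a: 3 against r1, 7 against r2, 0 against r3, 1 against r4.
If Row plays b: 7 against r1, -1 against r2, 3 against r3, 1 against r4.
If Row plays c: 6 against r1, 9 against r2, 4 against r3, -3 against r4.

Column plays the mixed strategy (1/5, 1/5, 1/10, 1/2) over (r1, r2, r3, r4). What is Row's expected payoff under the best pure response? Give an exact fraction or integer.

5/2

a: (3)·(1/5) + (7)·(1/5) + (0)·(1/10) + (1)·(1/2) = 5/2.
b: (7)·(1/5) + (-1)·(1/5) + (3)·(1/10) + (1)·(1/2) = 2.
c: (6)·(1/5) + (9)·(1/5) + (4)·(1/10) + (-3)·(1/2) = 19/10.
The best pure response is a with expected payoff 5/2.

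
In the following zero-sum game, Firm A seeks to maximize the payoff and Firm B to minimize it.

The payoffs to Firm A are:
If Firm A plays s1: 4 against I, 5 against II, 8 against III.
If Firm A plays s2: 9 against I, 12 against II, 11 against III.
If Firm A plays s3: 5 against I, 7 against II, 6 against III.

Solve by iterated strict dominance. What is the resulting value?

Column II is strictly dominated by I for Firm B (4<5, 9<12, 5<7); eliminate II.
Row s1 is strictly dominated by row s2 (9>4, 11>8); eliminate s1.
Column III is strictly dominated by I for Firm B (9<11, 5<6); eliminate III.
Row s3 is strictly dominated by row s2 (9>5); eliminate s3.
Only (s2, I) remains, with payoff 9.

9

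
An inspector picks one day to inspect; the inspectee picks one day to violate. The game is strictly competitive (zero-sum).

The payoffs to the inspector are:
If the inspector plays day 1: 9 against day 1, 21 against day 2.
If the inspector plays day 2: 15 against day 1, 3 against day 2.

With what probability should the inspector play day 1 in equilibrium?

Row minima are 9 and 3, so the inspector's maximin is 9; column maxima are 15 and 21, so the inspectee's minimax is 15. These differ, so the equilibrium is in mixed strategies.
Let the inspector play day 1 with probability p. The inspectee is indifferent when 9p + 15(1−p) = 21p + 3(1−p), giving p = 1/2.

1/2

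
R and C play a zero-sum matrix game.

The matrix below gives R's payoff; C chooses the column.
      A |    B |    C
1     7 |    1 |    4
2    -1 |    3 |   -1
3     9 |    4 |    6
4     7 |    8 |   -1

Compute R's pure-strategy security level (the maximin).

4

The worst-case payoff for each row is 1: 1, 2: -1, 3: 4, 4: -1.
The best of these is 4.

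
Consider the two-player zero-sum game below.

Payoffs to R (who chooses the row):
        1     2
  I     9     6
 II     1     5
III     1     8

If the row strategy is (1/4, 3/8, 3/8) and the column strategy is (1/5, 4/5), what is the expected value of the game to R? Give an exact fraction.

Against (1/5, 4/5), each row's expected payoff is I: 33/5; II: 21/5; III: 33/5.
Taking the (1/4, 3/8, 3/8)-weighted average: (1/4)·(33/5) + (3/8)·(21/5) + (3/8)·(33/5) = 57/10.

57/10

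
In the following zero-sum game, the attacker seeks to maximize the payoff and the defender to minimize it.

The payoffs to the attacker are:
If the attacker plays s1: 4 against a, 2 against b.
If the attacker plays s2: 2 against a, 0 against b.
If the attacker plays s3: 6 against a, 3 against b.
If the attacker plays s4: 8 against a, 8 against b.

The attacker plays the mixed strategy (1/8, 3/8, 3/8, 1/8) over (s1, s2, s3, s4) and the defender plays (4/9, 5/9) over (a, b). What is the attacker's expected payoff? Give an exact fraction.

239/72

Against (4/9, 5/9), each row's expected payoff is s1: 26/9; s2: 8/9; s3: 13/3; s4: 8.
Taking the (1/8, 3/8, 3/8, 1/8)-weighted average: (1/8)·(26/9) + (3/8)·(8/9) + (3/8)·(13/3) + (1/8)·(8) = 239/72.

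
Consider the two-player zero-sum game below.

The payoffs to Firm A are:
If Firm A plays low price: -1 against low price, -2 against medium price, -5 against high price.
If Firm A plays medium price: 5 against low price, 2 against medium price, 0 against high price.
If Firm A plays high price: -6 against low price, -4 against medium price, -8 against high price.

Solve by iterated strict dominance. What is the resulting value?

Column medium price is strictly dominated by high price for Firm B (-5<-2, 0<2, -8<-4); eliminate medium price.
Column low price is strictly dominated by high price for Firm B (-5<-1, 0<5, -8<-6); eliminate low price.
Row high price is strictly dominated by row low price (-5>-8); eliminate high price.
Row low price is strictly dominated by row medium price (0>-5); eliminate low price.
Only (medium price, high price) remains, with payoff 0.

0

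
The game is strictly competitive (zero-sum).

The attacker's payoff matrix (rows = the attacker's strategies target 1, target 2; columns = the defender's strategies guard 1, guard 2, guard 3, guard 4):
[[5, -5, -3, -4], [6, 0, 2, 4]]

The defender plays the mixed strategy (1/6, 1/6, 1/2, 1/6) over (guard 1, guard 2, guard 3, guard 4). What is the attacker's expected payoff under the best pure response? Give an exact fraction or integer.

8/3

target 1: (5)·(1/6) + (-5)·(1/6) + (-3)·(1/2) + (-4)·(1/6) = -13/6.
target 2: (6)·(1/6) + (0)·(1/6) + (2)·(1/2) + (4)·(1/6) = 8/3.
The best pure response is target 2 with expected payoff 8/3.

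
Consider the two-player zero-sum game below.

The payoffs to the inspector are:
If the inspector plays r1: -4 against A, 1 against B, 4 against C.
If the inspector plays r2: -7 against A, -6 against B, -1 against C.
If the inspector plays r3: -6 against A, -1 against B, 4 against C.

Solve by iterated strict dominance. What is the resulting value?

Row r2 is strictly dominated by row r1 (-4>-7, 1>-6, 4>-1); eliminate r2.
Column C is strictly dominated by A for the inspectee (-4<4, -6<4); eliminate C.
Row r3 is strictly dominated by row r1 (-4>-6, 1>-1); eliminate r3.
Column B is strictly dominated by A for the inspectee (-4<1); eliminate B.
Only (r1, A) remains, with payoff -4.

-4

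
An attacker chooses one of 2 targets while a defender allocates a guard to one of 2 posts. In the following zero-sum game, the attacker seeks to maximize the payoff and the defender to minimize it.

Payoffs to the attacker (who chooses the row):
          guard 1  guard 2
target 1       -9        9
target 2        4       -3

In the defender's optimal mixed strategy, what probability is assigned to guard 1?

12/25

Row minima are -9 and -3, so the attacker's maximin is -3; column maxima are 4 and 9, so the defender's minimax is 4. These differ, so the equilibrium is in mixed strategies.
Let the defender play guard 1 with probability q. The attacker is indifferent when −9q + 9(1−q) = 4q − 3(1−q), giving q = 12/25.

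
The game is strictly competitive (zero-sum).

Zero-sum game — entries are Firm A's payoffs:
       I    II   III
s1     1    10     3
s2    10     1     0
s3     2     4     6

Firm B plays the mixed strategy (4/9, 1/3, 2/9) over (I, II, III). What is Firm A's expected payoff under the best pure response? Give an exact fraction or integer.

43/9

s1: (1)·(4/9) + (10)·(1/3) + (3)·(2/9) = 40/9.
s2: (10)·(4/9) + (1)·(1/3) + (0)·(2/9) = 43/9.
s3: (2)·(4/9) + (4)·(1/3) + (6)·(2/9) = 32/9.
The best pure response is s2 with expected payoff 43/9.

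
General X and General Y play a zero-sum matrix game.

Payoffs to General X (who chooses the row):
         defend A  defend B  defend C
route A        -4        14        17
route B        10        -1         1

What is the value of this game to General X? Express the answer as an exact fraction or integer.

136/29

Column defend C is strictly dominated by defend B for General Y (it gives General X more in every row).
The remaining 2×2 game on (route A, route B) × (defend A, defend B) has no saddle point. Let General X play route A with probability p; indifference gives −4p + 10(1−p) = 14p − (1−p), so p = 11/29.
Similarly General Y's optimal q on defend A is 15/29, and the value is -4·(15/29) + (14)·(14/29) = 136/29.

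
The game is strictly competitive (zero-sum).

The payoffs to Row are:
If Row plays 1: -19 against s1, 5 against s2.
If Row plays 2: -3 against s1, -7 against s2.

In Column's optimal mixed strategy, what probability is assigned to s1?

Row minima are -19 and -7, so Row's maximin is -7; column maxima are -3 and 5, so Column's minimax is -3. These differ, so the equilibrium is in mixed strategies.
Let Column play s1 with probability q. Row is indifferent when −19q + 5(1−q) = −3q − 7(1−q), giving q = 3/7.

3/7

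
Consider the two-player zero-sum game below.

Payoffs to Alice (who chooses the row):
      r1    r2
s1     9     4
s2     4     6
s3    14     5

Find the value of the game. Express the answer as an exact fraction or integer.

64/11

Row s1 is strictly dominated by row s3, so Alice never plays it.
The remaining 2×2 game on (s2, s3) × (r1, r2) has no saddle point. Let Alice play s2 with probability p; indifference gives 4p + 14(1−p) = 6p + 5(1−p), so p = 9/11.
Similarly Bob's optimal q on r1 is 1/11, and the value is 4·(1/11) + (6)·(10/11) = 64/11.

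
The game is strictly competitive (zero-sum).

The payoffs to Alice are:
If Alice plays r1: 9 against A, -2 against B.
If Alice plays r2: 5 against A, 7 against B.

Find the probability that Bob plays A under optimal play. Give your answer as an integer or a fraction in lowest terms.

9/13

Row minima are -2 and 5, so Alice's maximin is 5; column maxima are 9 and 7, so Bob's minimax is 7. These differ, so the equilibrium is in mixed strategies.
Let Bob play A with probability q. Alice is indifferent when 9q − 2(1−q) = 5q + 7(1−q), giving q = 9/13.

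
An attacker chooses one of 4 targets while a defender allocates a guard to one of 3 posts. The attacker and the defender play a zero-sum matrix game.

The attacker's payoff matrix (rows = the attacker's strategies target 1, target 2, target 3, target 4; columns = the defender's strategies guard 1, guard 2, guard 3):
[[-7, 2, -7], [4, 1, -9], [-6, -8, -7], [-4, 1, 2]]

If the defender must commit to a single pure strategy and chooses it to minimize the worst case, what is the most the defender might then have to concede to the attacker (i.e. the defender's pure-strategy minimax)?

2

The worst case (largest entry) in each column is guard 1: 4, guard 2: 2, guard 3: 2.
The best (smallest) of these is 2.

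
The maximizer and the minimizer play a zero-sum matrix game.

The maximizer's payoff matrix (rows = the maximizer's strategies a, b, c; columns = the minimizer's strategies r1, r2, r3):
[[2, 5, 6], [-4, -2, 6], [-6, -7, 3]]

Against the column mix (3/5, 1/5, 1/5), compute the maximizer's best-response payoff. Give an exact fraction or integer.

17/5

a: (2)·(3/5) + (5)·(1/5) + (6)·(1/5) = 17/5.
b: (-4)·(3/5) + (-2)·(1/5) + (6)·(1/5) = -8/5.
c: (-6)·(3/5) + (-7)·(1/5) + (3)·(1/5) = -22/5.
The best pure response is a with expected payoff 17/5.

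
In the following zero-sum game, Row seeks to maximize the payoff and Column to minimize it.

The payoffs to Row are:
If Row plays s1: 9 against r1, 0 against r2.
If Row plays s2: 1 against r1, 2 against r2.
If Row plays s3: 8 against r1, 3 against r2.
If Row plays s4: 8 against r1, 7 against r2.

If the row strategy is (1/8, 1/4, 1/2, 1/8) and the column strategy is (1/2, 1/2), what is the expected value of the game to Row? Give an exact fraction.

37/8

Against (1/2, 1/2), each row's expected payoff is s1: 9/2; s2: 3/2; s3: 11/2; s4: 15/2.
Taking the (1/8, 1/4, 1/2, 1/8)-weighted average: (1/8)·(9/2) + (1/4)·(3/2) + (1/2)·(11/2) + (1/8)·(15/2) = 37/8.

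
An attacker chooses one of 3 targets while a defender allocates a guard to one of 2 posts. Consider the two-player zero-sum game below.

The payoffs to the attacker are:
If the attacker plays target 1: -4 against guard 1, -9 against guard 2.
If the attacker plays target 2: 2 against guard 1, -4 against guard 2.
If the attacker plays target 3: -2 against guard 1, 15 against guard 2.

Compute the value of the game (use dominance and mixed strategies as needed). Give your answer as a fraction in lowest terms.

22/23

Row target 1 is strictly dominated by row target 2, so the attacker never plays it.
The remaining 2×2 game on (target 2, target 3) × (guard 1, guard 2) has no saddle point. Let the attacker play target 2 with probability p; indifference gives 2p − 2(1−p) = −4p + 15(1−p), so p = 17/23.
Similarly the defender's optimal q on guard 1 is 19/23, and the value is 2·(19/23) + (-4)·(4/23) = 22/23.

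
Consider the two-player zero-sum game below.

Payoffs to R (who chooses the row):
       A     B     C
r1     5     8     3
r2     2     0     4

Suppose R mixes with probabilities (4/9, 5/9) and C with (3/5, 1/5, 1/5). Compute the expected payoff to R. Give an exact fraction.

154/45

Against (3/5, 1/5, 1/5), each row's expected payoff is r1: 26/5; r2: 2.
Taking the (4/9, 5/9)-weighted average: (4/9)·(26/5) + (5/9)·(2) = 154/45.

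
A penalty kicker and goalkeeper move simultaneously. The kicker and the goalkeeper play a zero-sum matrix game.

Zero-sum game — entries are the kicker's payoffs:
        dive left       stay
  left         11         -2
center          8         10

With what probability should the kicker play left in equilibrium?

2/15

Row minima are -2 and 8, so the kicker's maximin is 8; column maxima are 11 and 10, so the goalkeeper's minimax is 10. These differ, so the equilibrium is in mixed strategies.
Let the kicker play left with probability p. The goalkeeper is indifferent when 11p + 8(1−p) = −2p + 10(1−p), giving p = 2/15.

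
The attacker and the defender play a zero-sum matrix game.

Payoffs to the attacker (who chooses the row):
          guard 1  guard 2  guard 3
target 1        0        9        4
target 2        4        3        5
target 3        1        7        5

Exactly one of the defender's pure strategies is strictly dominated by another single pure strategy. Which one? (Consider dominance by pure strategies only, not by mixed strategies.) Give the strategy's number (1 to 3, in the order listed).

The defender prefers columns that give the attacker less. Compare guard 3 with guard 1: 0 < 4, 4 < 5, 1 < 5.
So guard 1 strictly dominates guard 3 for the defender; guard 3 is strictly dominated.

3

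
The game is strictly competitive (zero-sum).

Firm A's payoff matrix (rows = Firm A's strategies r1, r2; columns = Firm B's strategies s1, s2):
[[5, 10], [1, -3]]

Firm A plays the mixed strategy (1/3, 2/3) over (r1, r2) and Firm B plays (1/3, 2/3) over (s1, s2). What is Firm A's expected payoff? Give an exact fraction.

Against (1/3, 2/3), each row's expected payoff is r1: 25/3; r2: -5/3.
Taking the (1/3, 2/3)-weighted average: (1/3)·(25/3) + (2/3)·(-5/3) = 5/3.

5/3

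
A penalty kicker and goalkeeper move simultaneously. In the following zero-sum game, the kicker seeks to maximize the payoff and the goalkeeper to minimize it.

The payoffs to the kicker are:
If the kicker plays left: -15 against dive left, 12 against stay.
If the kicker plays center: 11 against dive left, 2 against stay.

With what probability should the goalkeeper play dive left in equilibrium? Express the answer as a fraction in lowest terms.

5/18

Row minima are -15 and 2, so the kicker's maximin is 2; column maxima are 11 and 12, so the goalkeeper's minimax is 11. These differ, so the equilibrium is in mixed strategies.
Let the goalkeeper play dive left with probability q. The kicker is indifferent when −15q + 12(1−q) = 11q + 2(1−q), giving q = 5/18.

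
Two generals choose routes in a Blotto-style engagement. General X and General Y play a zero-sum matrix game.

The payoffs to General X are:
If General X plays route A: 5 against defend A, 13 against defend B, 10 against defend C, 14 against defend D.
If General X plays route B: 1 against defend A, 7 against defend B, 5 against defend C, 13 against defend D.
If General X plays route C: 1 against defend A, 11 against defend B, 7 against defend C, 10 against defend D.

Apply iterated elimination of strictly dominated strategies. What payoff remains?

Column defend D is strictly dominated by defend A for General Y (5<14, 1<13, 1<10); eliminate defend D.
Row route C is strictly dominated by row route A (5>1, 13>11, 10>7); eliminate route C.
Row route B is strictly dominated by row route A (5>1, 13>7, 10>5); eliminate route B.
Column defend C is strictly dominated by defend A for General Y (5<10); eliminate defend C.
Column defend B is strictly dominated by defend A for General Y (5<13); eliminate defend B.
Only (route A, defend A) remains, with payoff 5.

5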